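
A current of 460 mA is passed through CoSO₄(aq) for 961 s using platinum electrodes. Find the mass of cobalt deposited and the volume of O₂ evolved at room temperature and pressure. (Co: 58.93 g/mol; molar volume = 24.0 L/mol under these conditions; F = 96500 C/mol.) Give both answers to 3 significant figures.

Q = 0.460 × 961 = 442.1 C; n(e⁻) = 442.1 / 96500 = 0.004581 mol
Cathode: Co²⁺ + 2e⁻ → Co → n(Co) = 0.004581/2 = 0.002291 mol → 0.135 g
Anode: 2H₂O → O₂ + 4H⁺ + 4e⁻ → n(O₂) = 0.004581/4 = 0.001145 mol → 0.0275 L

0.135 g Co; 0.0275 L O₂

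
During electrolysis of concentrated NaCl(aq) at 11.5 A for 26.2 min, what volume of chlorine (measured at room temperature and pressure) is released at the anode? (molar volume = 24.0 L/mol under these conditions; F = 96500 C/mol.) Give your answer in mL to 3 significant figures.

2250 mL

Charge passed = 11.5 × 1572 = 18080 C
n(e⁻) = 18080 / 96500 = 0.1874 mol
2Cl⁻ → Cl₂ + 2e⁻, so n(Cl₂) = 0.1874 / 2 = 0.09370 mol
V = 0.09370 × 24.0 = 2.249 L
= 2250 mL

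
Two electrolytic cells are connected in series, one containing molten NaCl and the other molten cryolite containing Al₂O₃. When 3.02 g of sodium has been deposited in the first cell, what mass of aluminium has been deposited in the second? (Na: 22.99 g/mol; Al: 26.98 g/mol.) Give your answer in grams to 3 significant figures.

n(Na) = 3.02 / 22.99 = 0.1314 mol
Na⁺ + e⁻ → Na, so n(e⁻) = 0.1314 mol
In series, the same 0.1314 mol of electrons flows through the second cell.
Al³⁺ + 3e⁻ → Al, so n(Al) = 0.1314 / 3 = 0.04380 mol
m(Al) = 0.04380 × 26.98 = 1.18 g

1.18 g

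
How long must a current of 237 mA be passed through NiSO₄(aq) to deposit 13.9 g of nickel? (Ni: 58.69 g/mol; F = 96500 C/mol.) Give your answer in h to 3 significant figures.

n(Ni) = 13.9 / 58.69 = 0.2368 mol
Ni²⁺ + 2e⁻ → Ni, so n(e⁻) = 2 × 0.2368 = 0.4736 mol
Q = 0.4736 × 96500 = 45700 C
t = Q / I = 45700 / 0.237 = 1.928×10^5 s = 53.6 h

53.6 h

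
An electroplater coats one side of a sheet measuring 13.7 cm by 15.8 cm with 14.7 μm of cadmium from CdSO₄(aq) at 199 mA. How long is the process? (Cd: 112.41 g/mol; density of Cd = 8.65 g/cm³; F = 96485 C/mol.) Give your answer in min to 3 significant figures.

Plated area = 13.7 × 15.8 = 216.5 cm²
Volume = 216.5 × 14.7×10⁻⁴ cm = 0.3183 cm³
m(Cd) = 0.3183 × 8.65 = 2.753 g
n(Cd) = 2.753 / 112.41 = 0.02449 mol; n(e⁻) = 2 × 0.02449 = 0.04898 mol
Q = 0.04898 × 96485 = 4726 C
t = 4726 / 0.199 = 23750 s = 396 min

396 min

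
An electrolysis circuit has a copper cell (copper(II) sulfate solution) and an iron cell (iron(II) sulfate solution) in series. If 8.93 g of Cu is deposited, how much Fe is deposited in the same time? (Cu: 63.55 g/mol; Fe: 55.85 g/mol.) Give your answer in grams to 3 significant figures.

n(Cu) = 8.93 / 63.55 = 0.1405 mol
Cu²⁺ + 2e⁻ → Cu, so n(e⁻) = 2 × 0.1405 = 0.2810 mol
In series, the same 0.2810 mol of electrons flows through the second cell.
Fe²⁺ + 2e⁻ → Fe, so n(Fe) = 0.2810 / 2 = 0.1405 mol
m(Fe) = 0.1405 × 55.85 = 7.85 g

7.85 g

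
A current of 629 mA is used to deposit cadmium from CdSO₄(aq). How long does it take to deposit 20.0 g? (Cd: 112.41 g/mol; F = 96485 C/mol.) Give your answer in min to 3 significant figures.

910 min

n(Cd) = 20.0 / 112.41 = 0.1779 mol
Cd²⁺ + 2e⁻ → Cd, so n(e⁻) = 2 × 0.1779 = 0.3558 mol
Q = 0.3558 × 96485 = 34330 C
t = Q / I = 34330 / 0.629 = 54580 s = 910 min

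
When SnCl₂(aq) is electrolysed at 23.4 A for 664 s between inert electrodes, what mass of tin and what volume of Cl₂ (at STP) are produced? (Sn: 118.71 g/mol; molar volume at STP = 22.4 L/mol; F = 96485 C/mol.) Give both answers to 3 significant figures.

9.56 g Sn; 1.80 L Cl₂

Q = 23.4 × 664 = 15540 C; n(e⁻) = 15540 / 96485 = 0.1611 mol
Cathode: Sn²⁺ + 2e⁻ → Sn → n(Sn) = 0.1611/2 = 0.08055 mol → 9.56 g
Anode: 2Cl⁻ → Cl₂ + 2e⁻ → n(Cl₂) = 0.1611/2 = 0.08055 mol → 1.80 L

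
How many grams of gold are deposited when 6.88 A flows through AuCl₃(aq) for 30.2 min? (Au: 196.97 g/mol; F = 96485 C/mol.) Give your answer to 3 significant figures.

8.48 g

Q = It = 6.88 × 1812 = 12470 C
Moles of electrons = 12470 / 96485 = 0.1292 mol
Au³⁺ + 3e⁻ → Au, so n(Au) = 0.1292 / 3 = 0.04307 mol
m = 0.04307 × 196.97 = 8.48 g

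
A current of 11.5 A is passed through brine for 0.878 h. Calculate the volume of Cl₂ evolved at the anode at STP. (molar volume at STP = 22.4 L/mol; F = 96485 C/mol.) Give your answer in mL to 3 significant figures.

4220 mL

Q = 11.5 A × 3160.8 s = 36350 C
Moles of electrons = 36350 / 96485 = 0.3767 mol
2Cl⁻ → Cl₂ + 2e⁻, so n(Cl₂) = 0.3767 / 2 = 0.1884 mol
V = 0.1884 × 22.4 = 4.220 L
= 4220 mL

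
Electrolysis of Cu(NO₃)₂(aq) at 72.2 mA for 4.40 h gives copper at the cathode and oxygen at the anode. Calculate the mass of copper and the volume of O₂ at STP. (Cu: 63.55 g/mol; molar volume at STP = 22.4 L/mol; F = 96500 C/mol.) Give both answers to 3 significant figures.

Q = 0.0722 × 15840 = 1144 C; n(e⁻) = 1144 / 96500 = 0.01185 mol
Cathode: Cu²⁺ + 2e⁻ → Cu → n(Cu) = 0.01185/2 = 0.005925 mol → 0.377 g
Anode: 2H₂O → O₂ + 4H⁺ + 4e⁻ → n(O₂) = 0.01185/4 = 0.002963 mol → 0.0664 L

0.377 g Cu; 0.0664 L O₂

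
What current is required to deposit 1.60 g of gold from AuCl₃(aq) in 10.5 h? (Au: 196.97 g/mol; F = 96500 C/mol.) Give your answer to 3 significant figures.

n(Au) = 1.60 / 196.97 = 0.008123 mol
Au³⁺ + 3e⁻ → Au, so n(e⁻) = 3 × 0.008123 = 0.02437 mol
Q = 0.02437 × 96500 = 2352 C
I = Q / t = 2352 / 37800 s = 0.0622 A

0.0622 A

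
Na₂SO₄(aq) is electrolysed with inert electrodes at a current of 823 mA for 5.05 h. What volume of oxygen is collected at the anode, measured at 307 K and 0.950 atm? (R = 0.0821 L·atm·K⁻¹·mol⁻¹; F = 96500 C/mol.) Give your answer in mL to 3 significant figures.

Charge passed = 0.823 × 18180 = 14960 C
n(e⁻) = Q/F = 14960/96500 = 0.1550 mol
2H₂O → O₂ + 4H⁺ + 4e⁻, so n(O₂) = 0.1550 / 4 = 0.03875 mol
V = nRT/P = 0.03875 × 0.0821 × 307 / 0.950 = 1.028 L
= 1030 mL

1030 mL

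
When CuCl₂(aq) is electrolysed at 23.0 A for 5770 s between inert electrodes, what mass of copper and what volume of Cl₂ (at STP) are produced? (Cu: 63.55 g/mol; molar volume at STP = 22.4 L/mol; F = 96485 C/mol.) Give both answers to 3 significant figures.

Q = 23.0 × 5770 = 1.327×10^5 C; n(e⁻) = 1.327×10^5 / 96485 = 1.375 mol
Cathode: Cu²⁺ + 2e⁻ → Cu → n(Cu) = 1.375/2 = 0.6875 mol → 43.7 g
Anode: 2Cl⁻ → Cl₂ + 2e⁻ → n(Cl₂) = 1.375/2 = 0.6875 mol → 15.4 L

43.7 g Cu; 15.4 L Cl₂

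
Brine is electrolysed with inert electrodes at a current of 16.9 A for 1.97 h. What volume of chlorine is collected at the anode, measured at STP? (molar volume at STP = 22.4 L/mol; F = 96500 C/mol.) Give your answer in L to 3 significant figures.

Charge passed = 16.9 × 7092 = 1.199×10^5 C
n(e⁻) = Q/F = 1.199×10^5/96500 = 1.242 mol
2Cl⁻ → Cl₂ + 2e⁻, so n(Cl₂) = 1.242 / 2 = 0.6210 mol
V = 0.6210 × 22.4 = 13.91 L

13.9 L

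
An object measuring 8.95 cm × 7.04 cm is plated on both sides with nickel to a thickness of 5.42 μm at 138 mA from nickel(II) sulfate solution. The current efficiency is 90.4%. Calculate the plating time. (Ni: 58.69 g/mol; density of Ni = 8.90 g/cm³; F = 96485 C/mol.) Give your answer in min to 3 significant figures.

267 min

Plated area = 2 × 8.95 × 7.04 = 126.0 cm²
Volume = 126.0 × 5.42×10⁻⁴ cm = 0.06829 cm³
m(Ni) = 0.06829 × 8.90 = 0.6078 g
n(Ni) = 0.6078 / 58.69 = 0.01036 mol; n(e⁻) = 2 × 0.01036 = 0.02072 mol
Q = 0.02072 × 96485 / 0.904 = 2211 C
t = 2211 / 0.138 = 16020 s = 267 min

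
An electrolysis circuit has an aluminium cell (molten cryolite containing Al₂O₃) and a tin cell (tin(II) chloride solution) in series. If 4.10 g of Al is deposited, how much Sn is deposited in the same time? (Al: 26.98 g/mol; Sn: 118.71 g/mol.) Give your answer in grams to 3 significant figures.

27.1 g

n(Al) = 4.10 / 26.98 = 0.1520 mol
Al³⁺ + 3e⁻ → Al, so n(e⁻) = 3 × 0.1520 = 0.4560 mol
Same current for the same time ⇒ same n(e⁻) = 0.4560 mol in both cells.
Sn²⁺ + 2e⁻ → Sn, so n(Sn) = 0.4560 / 2 = 0.2280 mol
m(Sn) = 0.2280 × 118.71 = 27.1 g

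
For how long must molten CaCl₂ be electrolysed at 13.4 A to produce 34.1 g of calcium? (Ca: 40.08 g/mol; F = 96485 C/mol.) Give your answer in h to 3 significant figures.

n(Ca) = 34.1 / 40.08 = 0.8508 mol
Ca²⁺ + 2e⁻ → Ca, so n(e⁻) = 2 × 0.8508 = 1.702 mol
Q = 1.702 × 96485 = 1.642×10^5 C
t = Q / I = 1.642×10^5 / 13.4 = 12250 s = 3.40 h

3.40 h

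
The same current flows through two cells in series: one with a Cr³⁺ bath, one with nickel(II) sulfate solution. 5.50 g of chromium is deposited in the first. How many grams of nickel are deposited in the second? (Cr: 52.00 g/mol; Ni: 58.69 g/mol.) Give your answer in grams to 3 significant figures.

n(Cr) = 5.50 / 52.00 = 0.1058 mol
Cr³⁺ + 3e⁻ → Cr, so n(e⁻) = 3 × 0.1058 = 0.3174 mol
Since the cells are in series, n(e⁻) in the Ni cell is also 0.3174 mol.
Ni²⁺ + 2e⁻ → Ni, so n(Ni) = 0.3174 / 2 = 0.1587 mol
m(Ni) = 0.1587 × 58.69 = 9.31 g

9.31 g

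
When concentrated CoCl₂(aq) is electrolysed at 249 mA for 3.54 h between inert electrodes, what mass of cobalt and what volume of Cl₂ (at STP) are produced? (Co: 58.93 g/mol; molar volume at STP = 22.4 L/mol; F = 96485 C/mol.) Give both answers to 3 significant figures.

0.969 g Co; 0.368 L Cl₂

Q = 0.249 × 12744 = 3173 C; n(e⁻) = 3173 / 96485 = 0.03289 mol
Cathode: Co²⁺ + 2e⁻ → Co → n(Co) = 0.03289/2 = 0.01645 mol → 0.969 g
Anode: 2Cl⁻ → Cl₂ + 2e⁻ → n(Cl₂) = 0.03289/2 = 0.01645 mol → 0.368 L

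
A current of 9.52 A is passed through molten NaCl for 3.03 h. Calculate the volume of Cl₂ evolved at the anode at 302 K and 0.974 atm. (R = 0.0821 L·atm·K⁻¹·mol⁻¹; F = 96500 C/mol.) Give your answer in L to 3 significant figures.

Q = 9.52 A × 10908 s = 1.038×10^5 C
n(e⁻) = 1.038×10^5 / 96500 = 1.076 mol
2Cl⁻ → Cl₂ + 2e⁻, so n(Cl₂) = 1.076 / 2 = 0.5380 mol
V = nRT/P = 0.5380 × 0.0821 × 302 / 0.974 = 13.70 L

13.7 L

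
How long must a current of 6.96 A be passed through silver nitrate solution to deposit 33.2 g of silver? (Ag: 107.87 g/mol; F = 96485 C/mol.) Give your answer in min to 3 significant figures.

71.1 min

n(Ag) = 33.2 / 107.87 = 0.3078 mol
Ag⁺ + e⁻ → Ag, so n(e⁻) = 0.3078 mol
Q = 0.3078 × 96485 = 29700 C
t = Q / I = 29700 / 6.96 = 4267 s = 71.1 min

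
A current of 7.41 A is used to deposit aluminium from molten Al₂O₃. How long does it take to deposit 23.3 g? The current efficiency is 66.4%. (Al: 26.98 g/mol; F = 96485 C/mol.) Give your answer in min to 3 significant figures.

847 min

n(Al) = 23.3 / 26.98 = 0.8636 mol
Al³⁺ + 3e⁻ → Al, so n(e⁻) = 3 × 0.8636 = 2.591 mol
Q = 2.591 × 96485 / 0.664 = 3.765×10^5 C
t = Q / I = 3.765×10^5 / 7.41 = 50810 s = 847 min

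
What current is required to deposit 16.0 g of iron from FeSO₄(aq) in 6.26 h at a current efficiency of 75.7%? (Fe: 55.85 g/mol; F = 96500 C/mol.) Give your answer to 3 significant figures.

3.24 A

n(Fe) = 16.0 / 55.85 = 0.2865 mol
Fe²⁺ + 2e⁻ → Fe, so n(e⁻) = 2 × 0.2865 = 0.5730 mol
Q = 0.5730 × 96500 / 0.757 = 73040 C
I = Q / t = 73040 / 22536 s = 3.24 A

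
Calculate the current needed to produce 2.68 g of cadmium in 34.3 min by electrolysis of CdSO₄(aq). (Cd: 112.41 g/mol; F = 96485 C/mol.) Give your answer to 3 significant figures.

2.24 A

n(Cd) = 2.68 / 112.41 = 0.02384 mol
Cd²⁺ + 2e⁻ → Cd, so n(e⁻) = 2 × 0.02384 = 0.04768 mol
Q = 0.04768 × 96485 = 4600 C
I = Q / t = 4600 / 2058 s = 2.24 A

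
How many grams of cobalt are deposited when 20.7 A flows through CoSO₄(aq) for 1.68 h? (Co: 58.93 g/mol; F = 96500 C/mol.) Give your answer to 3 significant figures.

38.2 g

Charge passed = 20.7 × 6048 = 1.252×10^5 C
n(e⁻) = 1.252×10^5 / 96500 = 1.297 mol
Co²⁺ + 2e⁻ → Co, so n(Co) = 1.297 / 2 = 0.6485 mol
m = 0.6485 × 58.93 = 38.2 g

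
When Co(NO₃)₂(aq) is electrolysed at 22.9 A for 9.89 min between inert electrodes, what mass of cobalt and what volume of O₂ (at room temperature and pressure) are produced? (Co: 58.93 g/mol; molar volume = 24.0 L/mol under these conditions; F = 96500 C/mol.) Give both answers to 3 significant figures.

Q = 22.9 × 593.4 = 13590 C; n(e⁻) = 13590 / 96500 = 0.1408 mol
Cathode: Co²⁺ + 2e⁻ → Co → n(Co) = 0.1408/2 = 0.07040 mol → 4.15 g
Anode: 2H₂O → O₂ + 4H⁺ + 4e⁻ → n(O₂) = 0.1408/4 = 0.03520 mol → 0.845 L

4.15 g Co; 0.845 L O₂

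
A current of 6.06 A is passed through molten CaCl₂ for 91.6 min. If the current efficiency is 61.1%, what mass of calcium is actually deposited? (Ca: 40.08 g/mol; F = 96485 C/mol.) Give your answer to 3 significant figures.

Q = 6.06 × 5496 = 33310 C
n(e⁻) = 33310 / 96485 = 0.3452 mol
Ca²⁺ + 2e⁻ → Ca, so theoretical m(Ca) = 0.1726 × 40.08 = 6.918 g
Actual mass = 61.1% × 6.918 = 4.23 g

4.23 g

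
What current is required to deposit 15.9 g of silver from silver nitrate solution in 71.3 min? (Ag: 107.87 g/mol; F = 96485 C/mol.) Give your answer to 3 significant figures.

3.32 A

n(Ag) = 15.9 / 107.87 = 0.1474 mol
Ag⁺ + e⁻ → Ag, so n(e⁻) = 0.1474 mol
Q = 0.1474 × 96485 = 14220 C
I = Q / t = 14220 / 4278 s = 3.32 A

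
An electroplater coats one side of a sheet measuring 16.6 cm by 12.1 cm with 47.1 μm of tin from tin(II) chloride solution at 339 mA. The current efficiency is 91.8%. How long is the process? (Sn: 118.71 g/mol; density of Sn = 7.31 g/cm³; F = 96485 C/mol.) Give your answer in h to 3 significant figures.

Plated area = 16.6 × 12.1 = 200.9 cm²
Volume = 200.9 × 47.1×10⁻⁴ cm = 0.9462 cm³
m(Sn) = 0.9462 × 7.31 = 6.917 g
n(Sn) = 6.917 / 118.71 = 0.05827 mol; n(e⁻) = 2 × 0.05827 = 0.1165 mol
Q = 0.1165 × 96485 / 0.918 = 12240 C
t = 12240 / 0.339 = 36110 s = 10.0 h

10.0 h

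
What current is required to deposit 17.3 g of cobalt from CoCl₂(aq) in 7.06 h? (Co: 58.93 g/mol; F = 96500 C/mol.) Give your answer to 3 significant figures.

n(Co) = 17.3 / 58.93 = 0.2936 mol
Co²⁺ + 2e⁻ → Co, so n(e⁻) = 2 × 0.2936 = 0.5872 mol
Q = 0.5872 × 96500 = 56660 C
I = Q / t = 56660 / 25416 s = 2.23 A

2.23 A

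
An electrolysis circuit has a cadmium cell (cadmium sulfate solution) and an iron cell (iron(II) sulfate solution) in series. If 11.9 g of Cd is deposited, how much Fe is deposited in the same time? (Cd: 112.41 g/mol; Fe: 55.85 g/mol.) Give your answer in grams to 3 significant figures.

n(Cd) = 11.9 / 112.41 = 0.1059 mol
Cd²⁺ + 2e⁻ → Cd, so n(e⁻) = 2 × 0.1059 = 0.2118 mol
Since the cells are in series, n(e⁻) in the Fe cell is also 0.2118 mol.
Fe²⁺ + 2e⁻ → Fe, so n(Fe) = 0.2118 / 2 = 0.1059 mol
m(Fe) = 0.1059 × 55.85 = 5.91 g

5.91 g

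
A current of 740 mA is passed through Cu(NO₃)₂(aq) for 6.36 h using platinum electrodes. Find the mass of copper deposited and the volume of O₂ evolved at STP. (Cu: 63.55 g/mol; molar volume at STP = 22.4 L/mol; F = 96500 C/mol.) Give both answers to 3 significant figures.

Q = 0.740 × 22896 = 16940 C; n(e⁻) = 16940 / 96500 = 0.1755 mol
Cathode: Cu²⁺ + 2e⁻ → Cu → n(Cu) = 0.1755/2 = 0.08775 mol → 5.58 g
Anode: 2H₂O → O₂ + 4H⁺ + 4e⁻ → n(O₂) = 0.1755/4 = 0.04388 mol → 0.983 L

5.58 g Cu; 0.983 L O₂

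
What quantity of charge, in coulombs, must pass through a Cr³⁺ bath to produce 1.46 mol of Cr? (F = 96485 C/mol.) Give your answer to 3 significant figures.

4.23×10^5 C

Cr³⁺ + 3e⁻ → Cr, so n(e⁻) = 3 × 1.46 = 4.380 mol
Q = 4.380 × 96485 = 4.226×10^5 C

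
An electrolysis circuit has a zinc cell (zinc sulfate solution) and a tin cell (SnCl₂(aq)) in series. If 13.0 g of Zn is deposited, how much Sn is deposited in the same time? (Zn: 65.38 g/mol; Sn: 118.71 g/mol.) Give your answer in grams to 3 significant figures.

23.6 g

n(Zn) = 13.0 / 65.38 = 0.1988 mol
Zn²⁺ + 2e⁻ → Zn, so n(e⁻) = 2 × 0.1988 = 0.3976 mol
Since the cells are in series, n(e⁻) in the Sn cell is also 0.3976 mol.
Sn²⁺ + 2e⁻ → Sn, so n(Sn) = 0.3976 / 2 = 0.1988 mol
m(Sn) = 0.1988 × 118.71 = 23.6 g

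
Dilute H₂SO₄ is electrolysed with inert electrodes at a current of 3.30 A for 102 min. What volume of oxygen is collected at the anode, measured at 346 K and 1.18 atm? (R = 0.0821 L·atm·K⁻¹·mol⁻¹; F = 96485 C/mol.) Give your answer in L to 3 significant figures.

Charge passed = 3.30 × 6120 = 20200 C
n(e⁻) = Q/F = 20200/96485 = 0.2094 mol
2H₂O → O₂ + 4H⁺ + 4e⁻, so n(O₂) = 0.2094 / 4 = 0.05235 mol
V = nRT/P = 0.05235 × 0.0821 × 346 / 1.18 = 1.260 L

1.26 L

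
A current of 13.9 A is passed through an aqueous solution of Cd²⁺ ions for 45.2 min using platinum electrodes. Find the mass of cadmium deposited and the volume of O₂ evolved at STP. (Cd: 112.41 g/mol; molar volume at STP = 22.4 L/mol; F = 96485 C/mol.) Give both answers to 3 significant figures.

Q = 13.9 × 2712 = 37700 C; n(e⁻) = 37700 / 96485 = 0.3907 mol
Cathode: Cd²⁺ + 2e⁻ → Cd → n(Cd) = 0.3907/2 = 0.1954 mol → 22.0 g
Anode: 2H₂O → O₂ + 4H⁺ + 4e⁻ → n(O₂) = 0.3907/4 = 0.09768 mol → 2.19 L

22.0 g Cd; 2.19 L O₂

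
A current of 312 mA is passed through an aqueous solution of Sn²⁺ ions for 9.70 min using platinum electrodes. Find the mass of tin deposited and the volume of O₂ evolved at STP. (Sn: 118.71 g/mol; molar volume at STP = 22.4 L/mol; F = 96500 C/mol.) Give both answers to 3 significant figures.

0.112 g Sn; 0.0105 L O₂

Q = 0.312 × 582 = 181.6 C; n(e⁻) = 181.6 / 96500 = 0.001882 mol
Cathode: Sn²⁺ + 2e⁻ → Sn → n(Sn) = 0.001882/2 = 9.410×10^-4 mol → 0.112 g
Anode: 2H₂O → O₂ + 4H⁺ + 4e⁻ → n(O₂) = 0.001882/4 = 4.705×10^-4 mol → 0.0105 L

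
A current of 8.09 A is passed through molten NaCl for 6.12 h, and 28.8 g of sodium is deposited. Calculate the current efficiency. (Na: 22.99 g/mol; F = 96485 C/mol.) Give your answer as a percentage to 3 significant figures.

Q = 8.09 × 22032 = 1.782×10^5 C
n(e⁻) = 1.782×10^5 / 96485 = 1.847 mol
Na⁺ + e⁻ → Na, so theoretical n(Na) = 1.847 mol → 42.46 g
Efficiency = 28.8 / 42.46 = 0.6783 = 67.8%

67.8%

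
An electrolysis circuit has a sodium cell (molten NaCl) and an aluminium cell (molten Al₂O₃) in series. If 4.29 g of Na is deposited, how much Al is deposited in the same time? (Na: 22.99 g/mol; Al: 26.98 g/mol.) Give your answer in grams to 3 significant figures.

n(Na) = 4.29 / 22.99 = 0.1866 mol
Na⁺ + e⁻ → Na, so n(e⁻) = 0.1866 mol
Same current for the same time ⇒ same n(e⁻) = 0.1866 mol in both cells.
Al³⁺ + 3e⁻ → Al, so n(Al) = 0.1866 / 3 = 0.06220 mol
m(Al) = 0.06220 × 26.98 = 1.68 g

1.68 g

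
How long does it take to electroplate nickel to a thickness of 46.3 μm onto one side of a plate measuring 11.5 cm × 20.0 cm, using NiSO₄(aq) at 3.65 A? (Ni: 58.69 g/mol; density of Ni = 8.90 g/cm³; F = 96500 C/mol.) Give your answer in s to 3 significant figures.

Plated area = 11.5 × 20.0 = 230.0 cm²
Volume = 230.0 × 46.3×10⁻⁴ cm = 1.065 cm³
m(Ni) = 1.065 × 8.90 = 9.479 g
n(Ni) = 9.479 / 58.69 = 0.1615 mol; n(e⁻) = 2 × 0.1615 = 0.3230 mol
Q = 0.3230 × 96500 = 31170 C
t = 31170 / 3.65 = 8540 s

8540 s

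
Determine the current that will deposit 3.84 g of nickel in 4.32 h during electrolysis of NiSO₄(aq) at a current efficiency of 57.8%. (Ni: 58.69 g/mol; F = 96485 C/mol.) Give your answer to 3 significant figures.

1.40 A

n(Ni) = 3.84 / 58.69 = 0.06543 mol
Ni²⁺ + 2e⁻ → Ni, so n(e⁻) = 2 × 0.06543 = 0.1309 mol
Q = 0.1309 × 96485 / 0.578 = 21850 C
I = Q / t = 21850 / 15552 s = 1.40 A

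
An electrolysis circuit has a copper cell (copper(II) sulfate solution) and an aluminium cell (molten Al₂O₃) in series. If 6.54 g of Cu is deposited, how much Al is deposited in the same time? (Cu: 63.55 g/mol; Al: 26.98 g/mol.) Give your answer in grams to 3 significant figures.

n(Cu) = 6.54 / 63.55 = 0.1029 mol
Cu²⁺ + 2e⁻ → Cu, so n(e⁻) = 2 × 0.1029 = 0.2058 mol
In series, the same 0.2058 mol of electrons flows through the second cell.
Al³⁺ + 3e⁻ → Al, so n(Al) = 0.2058 / 3 = 0.06860 mol
m(Al) = 0.06860 × 26.98 = 1.85 g

1.85 g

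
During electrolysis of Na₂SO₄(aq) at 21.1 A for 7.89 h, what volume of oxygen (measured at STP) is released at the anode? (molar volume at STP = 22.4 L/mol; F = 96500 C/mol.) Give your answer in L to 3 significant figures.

Q = 21.1 A × 28404 s = 5.993×10^5 C
Moles of electrons = 5.993×10^5 / 96500 = 6.210 mol
2H₂O → O₂ + 4H⁺ + 4e⁻, so n(O₂) = 6.210 / 4 = 1.553 mol
V = 1.553 × 22.4 = 34.79 L

34.8 L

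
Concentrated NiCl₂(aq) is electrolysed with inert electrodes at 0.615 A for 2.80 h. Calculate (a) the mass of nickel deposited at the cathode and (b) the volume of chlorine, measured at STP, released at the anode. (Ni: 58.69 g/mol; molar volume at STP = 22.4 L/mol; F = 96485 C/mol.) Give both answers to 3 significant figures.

Q = 0.615 × 10080 = 6199 C; n(e⁻) = 6199 / 96485 = 0.06425 mol
Cathode: Ni²⁺ + 2e⁻ → Ni → n(Ni) = 0.06425/2 = 0.03213 mol → 1.89 g
Anode: 2Cl⁻ → Cl₂ + 2e⁻ → n(Cl₂) = 0.06425/2 = 0.03213 mol → 0.720 L

1.89 g Ni; 0.720 L Cl₂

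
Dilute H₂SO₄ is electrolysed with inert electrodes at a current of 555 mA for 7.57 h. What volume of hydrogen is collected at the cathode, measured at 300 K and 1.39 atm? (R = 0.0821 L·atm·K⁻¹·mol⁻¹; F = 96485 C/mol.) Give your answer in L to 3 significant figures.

Charge passed = 0.555 × 27252 = 15120 C
n(e⁻) = 15120 / 96485 = 0.1567 mol
2H⁺ + 2e⁻ → H₂, so n(H₂) = 0.1567 / 2 = 0.07835 mol
V = nRT/P = 0.07835 × 0.0821 × 300 / 1.39 = 1.388 L

1.39 L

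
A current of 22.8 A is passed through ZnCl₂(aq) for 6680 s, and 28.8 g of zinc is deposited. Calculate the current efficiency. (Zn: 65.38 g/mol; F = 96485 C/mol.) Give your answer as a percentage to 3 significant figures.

Q = 22.8 × 6680 = 1.523×10^5 C
n(e⁻) = 1.523×10^5 / 96485 = 1.578 mol
Zn²⁺ + 2e⁻ → Zn, so theoretical n(Zn) = 0.7890 mol → 51.58 g
Efficiency = 28.8 / 51.58 = 0.5584 = 55.8%

55.8%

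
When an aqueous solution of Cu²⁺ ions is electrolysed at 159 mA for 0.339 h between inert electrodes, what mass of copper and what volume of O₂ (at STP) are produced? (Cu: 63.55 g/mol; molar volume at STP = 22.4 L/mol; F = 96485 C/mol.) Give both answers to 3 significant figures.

Q = 0.159 × 1220.4 = 194.0 C; n(e⁻) = 194.0 / 96485 = 0.002011 mol
Cathode: Cu²⁺ + 2e⁻ → Cu → n(Cu) = 0.002011/2 = 0.001006 mol → 0.0639 g
Anode: 2H₂O → O₂ + 4H⁺ + 4e⁻ → n(O₂) = 0.002011/4 = 5.028×10^-4 mol → 0.0113 L

0.0639 g Cu; 0.0113 L O₂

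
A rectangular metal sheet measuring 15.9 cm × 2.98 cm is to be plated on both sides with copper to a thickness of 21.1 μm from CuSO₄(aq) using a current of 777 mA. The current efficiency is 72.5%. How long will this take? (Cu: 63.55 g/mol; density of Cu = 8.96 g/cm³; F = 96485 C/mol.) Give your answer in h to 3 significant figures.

2.68 h

Plated area = 2 × 15.9 × 2.98 = 94.76 cm²
Volume = 94.76 × 21.1×10⁻⁴ cm = 0.1999 cm³
m(Cu) = 0.1999 × 8.96 = 1.791 g
n(Cu) = 1.791 / 63.55 = 0.02818 mol; n(e⁻) = 2 × 0.02818 = 0.05636 mol
Q = 0.05636 × 96485 / 0.725 = 7501 C
t = 7501 / 0.777 = 9654 s = 2.68 h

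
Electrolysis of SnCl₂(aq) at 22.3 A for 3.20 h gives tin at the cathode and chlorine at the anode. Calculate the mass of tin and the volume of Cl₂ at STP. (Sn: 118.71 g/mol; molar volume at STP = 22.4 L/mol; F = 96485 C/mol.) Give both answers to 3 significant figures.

Q = 22.3 × 11520 = 2.569×10^5 C; n(e⁻) = 2.569×10^5 / 96485 = 2.663 mol
Cathode: Sn²⁺ + 2e⁻ → Sn → n(Sn) = 2.663/2 = 1.332 mol → 158 g
Anode: 2Cl⁻ → Cl₂ + 2e⁻ → n(Cl₂) = 2.663/2 = 1.332 mol → 29.8 L

158 g Sn; 29.8 L Cl₂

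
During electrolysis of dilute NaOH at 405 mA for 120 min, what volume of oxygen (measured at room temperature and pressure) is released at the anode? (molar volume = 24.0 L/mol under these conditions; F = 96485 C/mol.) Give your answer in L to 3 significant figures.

Q = It = 0.405 × 7200 = 2916 C
Moles of electrons = 2916 / 96485 = 0.03022 mol
2H₂O → O₂ + 4H⁺ + 4e⁻, so n(O₂) = 0.03022 / 4 = 0.007555 mol
V = 0.007555 × 24.0 = 0.1813 L

0.181 L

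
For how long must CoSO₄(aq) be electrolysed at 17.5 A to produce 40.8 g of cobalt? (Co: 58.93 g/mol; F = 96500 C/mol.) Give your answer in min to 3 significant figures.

127 min

n(Co) = 40.8 / 58.93 = 0.6923 mol
Co²⁺ + 2e⁻ → Co, so n(e⁻) = 2 × 0.6923 = 1.385 mol
Q = 1.385 × 96500 = 1.337×10^5 C
t = Q / I = 1.337×10^5 / 17.5 = 7640 s = 127 min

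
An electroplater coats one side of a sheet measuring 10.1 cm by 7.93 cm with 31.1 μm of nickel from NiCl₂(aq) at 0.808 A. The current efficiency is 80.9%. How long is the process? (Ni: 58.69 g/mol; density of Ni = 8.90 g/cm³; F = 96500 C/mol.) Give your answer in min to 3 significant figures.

Plated area = 10.1 × 7.93 = 80.09 cm²
Volume = 80.09 × 31.1×10⁻⁴ cm = 0.2491 cm³
m(Ni) = 0.2491 × 8.90 = 2.217 g
n(Ni) = 2.217 / 58.69 = 0.03777 mol; n(e⁻) = 2 × 0.03777 = 0.07554 mol
Q = 0.07554 × 96500 / 0.809 = 9011 C
t = 9011 / 0.808 = 11150 s = 186 min

186 min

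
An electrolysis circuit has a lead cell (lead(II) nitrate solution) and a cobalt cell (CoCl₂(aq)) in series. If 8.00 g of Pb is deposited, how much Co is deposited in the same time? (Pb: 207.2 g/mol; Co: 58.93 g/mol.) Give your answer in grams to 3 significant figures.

n(Pb) = 8.00 / 207.2 = 0.03861 mol
Pb²⁺ + 2e⁻ → Pb, so n(e⁻) = 2 × 0.03861 = 0.07722 mol
The cells are in series, so the same charge (and hence the same n(e⁻) = 0.07722 mol) passes through both.
Co²⁺ + 2e⁻ → Co, so n(Co) = 0.07722 / 2 = 0.03861 mol
m(Co) = 0.03861 × 58.93 = 2.28 g

2.28 g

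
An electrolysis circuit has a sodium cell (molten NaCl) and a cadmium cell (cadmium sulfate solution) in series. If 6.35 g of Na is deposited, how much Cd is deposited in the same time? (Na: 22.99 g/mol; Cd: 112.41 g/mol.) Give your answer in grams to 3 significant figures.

n(Na) = 6.35 / 22.99 = 0.2762 mol
Na⁺ + e⁻ → Na, so n(e⁻) = 0.2762 mol
In series, the same 0.2762 mol of electrons flows through the second cell.
Cd²⁺ + 2e⁻ → Cd, so n(Cd) = 0.2762 / 2 = 0.1381 mol
m(Cd) = 0.1381 × 112.41 = 15.5 g

15.5 g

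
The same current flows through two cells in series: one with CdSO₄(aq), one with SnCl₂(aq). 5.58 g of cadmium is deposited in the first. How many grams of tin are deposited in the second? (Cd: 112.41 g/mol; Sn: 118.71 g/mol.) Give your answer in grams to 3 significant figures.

5.89 g

n(Cd) = 5.58 / 112.41 = 0.04964 mol
Cd²⁺ + 2e⁻ → Cd, so n(e⁻) = 2 × 0.04964 = 0.09928 mol
Since the cells are in series, n(e⁻) in the Sn cell is also 0.09928 mol.
Sn²⁺ + 2e⁻ → Sn, so n(Sn) = 0.09928 / 2 = 0.04964 mol
m(Sn) = 0.04964 × 118.71 = 5.89 g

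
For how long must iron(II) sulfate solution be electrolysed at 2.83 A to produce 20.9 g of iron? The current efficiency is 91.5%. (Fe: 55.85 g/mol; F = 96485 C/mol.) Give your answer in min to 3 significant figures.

n(Fe) = 20.9 / 55.85 = 0.3742 mol
Fe²⁺ + 2e⁻ → Fe, so n(e⁻) = 2 × 0.3742 = 0.7484 mol
Q = 0.7484 × 96485 / 0.915 = 78920 C
t = Q / I = 78920 / 2.83 = 27890 s = 465 min

465 min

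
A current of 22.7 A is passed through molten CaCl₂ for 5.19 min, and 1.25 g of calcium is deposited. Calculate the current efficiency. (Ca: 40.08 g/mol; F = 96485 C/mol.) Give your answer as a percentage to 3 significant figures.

85.1%

Q = 22.7 × 311.4 = 7069 C
n(e⁻) = 7069 / 96485 = 0.07327 mol
Ca²⁺ + 2e⁻ → Ca, so theoretical n(Ca) = 0.03664 mol → 1.469 g
Efficiency = 1.25 / 1.469 = 0.8509 = 85.1%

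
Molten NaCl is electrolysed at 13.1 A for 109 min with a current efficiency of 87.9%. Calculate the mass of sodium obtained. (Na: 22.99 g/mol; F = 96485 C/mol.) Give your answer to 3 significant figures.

Q = 13.1 × 6540 = 85670 C
n(e⁻) = 85670 / 96485 = 0.8879 mol
Na⁺ + e⁻ → Na, so theoretical m(Na) = 0.8879 × 22.99 = 20.41 g
Actual mass = 87.9% × 20.41 = 17.9 g

17.9 g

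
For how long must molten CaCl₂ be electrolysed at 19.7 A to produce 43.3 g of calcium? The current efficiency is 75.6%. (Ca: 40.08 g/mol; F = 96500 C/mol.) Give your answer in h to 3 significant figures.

n(Ca) = 43.3 / 40.08 = 1.080 mol
Ca²⁺ + 2e⁻ → Ca, so n(e⁻) = 2 × 1.080 = 2.160 mol
Q = 2.160 × 96500 / 0.756 = 2.757×10^5 C
t = Q / I = 2.757×10^5 / 19.7 = 13990 s = 3.89 h

3.89 h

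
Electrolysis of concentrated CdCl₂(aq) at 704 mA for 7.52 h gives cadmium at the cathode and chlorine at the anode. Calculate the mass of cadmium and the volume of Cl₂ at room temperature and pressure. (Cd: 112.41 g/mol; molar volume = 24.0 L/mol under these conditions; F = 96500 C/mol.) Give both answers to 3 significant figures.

11.1 g Cd; 2.37 L Cl₂

Q = 0.704 × 27072 = 19060 C; n(e⁻) = 19060 / 96500 = 0.1975 mol
Cathode: Cd²⁺ + 2e⁻ → Cd → n(Cd) = 0.1975/2 = 0.09875 mol → 11.1 g
Anode: 2Cl⁻ → Cl₂ + 2e⁻ → n(Cl₂) = 0.1975/2 = 0.09875 mol → 2.37 L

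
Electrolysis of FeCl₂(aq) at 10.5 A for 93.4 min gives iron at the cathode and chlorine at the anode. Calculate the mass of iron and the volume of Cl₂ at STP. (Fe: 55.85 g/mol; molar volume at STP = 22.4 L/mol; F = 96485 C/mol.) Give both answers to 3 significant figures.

Q = 10.5 × 5604 = 58840 C; n(e⁻) = 58840 / 96485 = 0.6098 mol
Cathode: Fe²⁺ + 2e⁻ → Fe → n(Fe) = 0.6098/2 = 0.3049 mol → 17.0 g
Anode: 2Cl⁻ → Cl₂ + 2e⁻ → n(Cl₂) = 0.6098/2 = 0.3049 mol → 6.83 L

17.0 g Fe; 6.83 L Cl₂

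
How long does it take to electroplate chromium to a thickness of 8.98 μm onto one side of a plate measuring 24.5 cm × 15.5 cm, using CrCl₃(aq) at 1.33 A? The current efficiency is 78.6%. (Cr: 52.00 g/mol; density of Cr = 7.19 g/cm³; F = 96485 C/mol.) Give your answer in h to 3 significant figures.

Plated area = 24.5 × 15.5 = 379.8 cm²
Volume = 379.8 × 8.98×10⁻⁴ cm = 0.3411 cm³
m(Cr) = 0.3411 × 7.19 = 2.453 g
n(Cr) = 2.453 / 52.00 = 0.04717 mol; n(e⁻) = 3 × 0.04717 = 0.1415 mol
Q = 0.1415 × 96485 / 0.786 = 17370 C
t = 17370 / 1.33 = 13060 s = 3.63 h

3.63 h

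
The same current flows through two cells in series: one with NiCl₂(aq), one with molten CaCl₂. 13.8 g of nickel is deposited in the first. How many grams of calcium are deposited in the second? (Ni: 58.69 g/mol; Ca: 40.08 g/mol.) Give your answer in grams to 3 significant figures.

n(Ni) = 13.8 / 58.69 = 0.2351 mol
Ni²⁺ + 2e⁻ → Ni, so n(e⁻) = 2 × 0.2351 = 0.4702 mol
In series, the same 0.4702 mol of electrons flows through the second cell.
Ca²⁺ + 2e⁻ → Ca, so n(Ca) = 0.4702 / 2 = 0.2351 mol
m(Ca) = 0.2351 × 40.08 = 9.42 g

9.42 g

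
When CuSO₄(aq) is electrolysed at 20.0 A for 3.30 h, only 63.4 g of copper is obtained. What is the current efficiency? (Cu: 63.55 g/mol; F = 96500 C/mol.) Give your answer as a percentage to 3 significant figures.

81.0%

Q = 20.0 × 11880 = 2.376×10^5 C
n(e⁻) = 2.376×10^5 / 96500 = 2.462 mol
Cu²⁺ + 2e⁻ → Cu, so theoretical n(Cu) = 1.231 mol → 78.23 g
Efficiency = 63.4 / 78.23 = 0.8104 = 81.0%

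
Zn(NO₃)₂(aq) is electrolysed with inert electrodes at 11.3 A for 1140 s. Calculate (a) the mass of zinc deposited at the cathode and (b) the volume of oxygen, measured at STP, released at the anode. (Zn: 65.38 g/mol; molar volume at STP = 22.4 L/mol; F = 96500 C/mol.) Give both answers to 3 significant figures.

4.36 g Zn; 0.748 L O₂

Q = 11.3 × 1140 = 12880 C; n(e⁻) = 12880 / 96500 = 0.1335 mol
Cathode: Zn²⁺ + 2e⁻ → Zn → n(Zn) = 0.1335/2 = 0.06675 mol → 4.36 g
Anode: 2H₂O → O₂ + 4H⁺ + 4e⁻ → n(O₂) = 0.1335/4 = 0.03338 mol → 0.748 L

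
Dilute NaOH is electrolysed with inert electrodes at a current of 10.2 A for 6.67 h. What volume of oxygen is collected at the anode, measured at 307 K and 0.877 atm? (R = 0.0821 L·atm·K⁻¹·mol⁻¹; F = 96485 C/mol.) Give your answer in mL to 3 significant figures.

18200 mL

Charge passed = 10.2 × 24012 = 2.449×10^5 C
n(e⁻) = 2.449×10^5 / 96485 = 2.538 mol
2H₂O → O₂ + 4H⁺ + 4e⁻, so n(O₂) = 2.538 / 4 = 0.6345 mol
V = nRT/P = 0.6345 × 0.0821 × 307 / 0.877 = 18.24 L
= 18200 mL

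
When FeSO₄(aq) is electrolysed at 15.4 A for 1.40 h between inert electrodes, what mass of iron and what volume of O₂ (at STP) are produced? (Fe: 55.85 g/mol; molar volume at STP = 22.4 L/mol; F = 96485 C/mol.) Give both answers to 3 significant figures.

Q = 15.4 × 5040 = 77620 C; n(e⁻) = 77620 / 96485 = 0.8045 mol
Cathode: Fe²⁺ + 2e⁻ → Fe → n(Fe) = 0.8045/2 = 0.4023 mol → 22.5 g
Anode: 2H₂O → O₂ + 4H⁺ + 4e⁻ → n(O₂) = 0.8045/4 = 0.2011 mol → 4.50 L

22.5 g Fe; 4.50 L O₂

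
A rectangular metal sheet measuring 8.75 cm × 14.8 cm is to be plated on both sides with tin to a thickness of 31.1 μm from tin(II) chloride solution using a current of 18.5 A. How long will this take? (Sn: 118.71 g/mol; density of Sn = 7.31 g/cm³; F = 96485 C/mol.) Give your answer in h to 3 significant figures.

Plated area = 2 × 8.75 × 14.8 = 259.0 cm²
Volume = 259.0 × 31.1×10⁻⁴ cm = 0.8055 cm³
m(Sn) = 0.8055 × 7.31 = 5.888 g
n(Sn) = 5.888 / 118.71 = 0.04960 mol; n(e⁻) = 2 × 0.04960 = 0.09920 mol
Q = 0.09920 × 96485 = 9571 C
t = 9571 / 18.5 = 517.4 s = 0.144 h

0.144 h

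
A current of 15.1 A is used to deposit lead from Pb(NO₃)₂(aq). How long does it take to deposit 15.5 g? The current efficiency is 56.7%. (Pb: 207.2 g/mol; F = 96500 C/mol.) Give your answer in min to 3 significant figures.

28.1 min

n(Pb) = 15.5 / 207.2 = 0.07481 mol
Pb²⁺ + 2e⁻ → Pb, so n(e⁻) = 2 × 0.07481 = 0.1496 mol
Q = 0.1496 × 96500 / 0.567 = 25460 C
t = Q / I = 25460 / 15.1 = 1686 s = 28.1 min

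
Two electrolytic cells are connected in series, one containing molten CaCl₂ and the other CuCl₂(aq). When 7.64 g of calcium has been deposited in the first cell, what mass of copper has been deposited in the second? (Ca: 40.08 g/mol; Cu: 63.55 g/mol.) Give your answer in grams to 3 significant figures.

12.1 g

n(Ca) = 7.64 / 40.08 = 0.1906 mol
Ca²⁺ + 2e⁻ → Ca, so n(e⁻) = 2 × 0.1906 = 0.3812 mol
Same current for the same time ⇒ same n(e⁻) = 0.3812 mol in both cells.
Cu²⁺ + 2e⁻ → Cu, so n(Cu) = 0.3812 / 2 = 0.1906 mol
m(Cu) = 0.1906 × 63.55 = 12.1 g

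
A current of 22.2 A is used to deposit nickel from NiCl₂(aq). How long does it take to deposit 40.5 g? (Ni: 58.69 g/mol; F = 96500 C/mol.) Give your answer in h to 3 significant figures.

n(Ni) = 40.5 / 58.69 = 0.6901 mol
Ni²⁺ + 2e⁻ → Ni, so n(e⁻) = 2 × 0.6901 = 1.380 mol
Q = 1.380 × 96500 = 1.332×10^5 C
t = Q / I = 1.332×10^5 / 22.2 = 6000 s = 1.67 h

1.67 h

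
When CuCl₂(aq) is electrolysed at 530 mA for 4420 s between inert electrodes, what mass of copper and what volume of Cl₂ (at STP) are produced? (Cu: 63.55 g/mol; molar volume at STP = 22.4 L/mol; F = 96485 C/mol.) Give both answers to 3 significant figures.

0.771 g Cu; 0.272 L Cl₂

Q = 0.530 × 4420 = 2343 C; n(e⁻) = 2343 / 96485 = 0.02428 mol
Cathode: Cu²⁺ + 2e⁻ → Cu → n(Cu) = 0.02428/2 = 0.01214 mol → 0.771 g
Anode: 2Cl⁻ → Cl₂ + 2e⁻ → n(Cl₂) = 0.02428/2 = 0.01214 mol → 0.272 L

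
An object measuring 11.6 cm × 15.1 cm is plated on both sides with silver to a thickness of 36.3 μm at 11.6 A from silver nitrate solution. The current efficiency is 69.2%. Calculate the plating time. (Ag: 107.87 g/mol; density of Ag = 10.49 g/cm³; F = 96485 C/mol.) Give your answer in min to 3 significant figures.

Plated area = 2 × 11.6 × 15.1 = 350.3 cm²
Volume = 350.3 × 36.3×10⁻⁴ cm = 1.272 cm³
m(Ag) = 1.272 × 10.49 = 13.34 g
n(Ag) = 13.34 / 107.87 = 0.1237 mol; n(e⁻) = 0.1237 mol
Q = 0.1237 × 96485 / 0.692 = 17250 C
t = 17250 / 11.6 = 1487 s = 24.8 min

24.8 min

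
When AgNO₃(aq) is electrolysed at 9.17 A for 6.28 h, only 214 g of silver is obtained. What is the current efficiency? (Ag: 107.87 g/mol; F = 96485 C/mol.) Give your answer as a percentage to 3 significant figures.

Q = 9.17 × 22608 = 2.073×10^5 C
n(e⁻) = 2.073×10^5 / 96485 = 2.149 mol
Ag⁺ + e⁻ → Ag, so theoretical n(Ag) = 2.149 mol → 231.8 g
Efficiency = 214 / 231.8 = 0.9232 = 92.3%

92.3%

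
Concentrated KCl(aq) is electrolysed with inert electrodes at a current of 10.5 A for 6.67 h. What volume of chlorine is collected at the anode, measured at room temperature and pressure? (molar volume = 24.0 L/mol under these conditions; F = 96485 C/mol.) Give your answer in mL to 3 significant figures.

Q = 10.5 A × 24012 s = 2.521×10^5 C
n(e⁻) = 2.521×10^5 / 96485 = 2.613 mol
2Cl⁻ → Cl₂ + 2e⁻, so n(Cl₂) = 2.613 / 2 = 1.307 mol
V = 1.307 × 24.0 = 31.37 L
= 31400 mL

31400 mL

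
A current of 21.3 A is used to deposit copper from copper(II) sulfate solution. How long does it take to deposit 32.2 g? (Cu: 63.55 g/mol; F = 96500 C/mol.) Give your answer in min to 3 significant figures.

76.5 min

n(Cu) = 32.2 / 63.55 = 0.5067 mol
Cu²⁺ + 2e⁻ → Cu, so n(e⁻) = 2 × 0.5067 = 1.013 mol
Q = 1.013 × 96500 = 97750 C
t = Q / I = 97750 / 21.3 = 4589 s = 76.5 min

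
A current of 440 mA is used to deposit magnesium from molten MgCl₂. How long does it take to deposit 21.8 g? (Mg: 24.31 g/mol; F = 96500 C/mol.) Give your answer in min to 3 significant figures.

n(Mg) = 21.8 / 24.31 = 0.8968 mol
Mg²⁺ + 2e⁻ → Mg, so n(e⁻) = 2 × 0.8968 = 1.794 mol
Q = 1.794 × 96500 = 1.731×10^5 C
t = Q / I = 1.731×10^5 / 0.440 = 3.934×10^5 s = 6560 min

6560 min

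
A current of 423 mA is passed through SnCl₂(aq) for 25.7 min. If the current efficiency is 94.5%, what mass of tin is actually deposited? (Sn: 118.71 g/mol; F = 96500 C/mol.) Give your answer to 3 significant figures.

0.379 g

Q = 0.423 × 1542 = 652.3 C
n(e⁻) = 652.3 / 96500 = 0.006760 mol
Sn²⁺ + 2e⁻ → Sn, so theoretical m(Sn) = 0.003380 × 118.71 = 0.4012 g
Actual mass = 94.5% × 0.4012 = 0.379 g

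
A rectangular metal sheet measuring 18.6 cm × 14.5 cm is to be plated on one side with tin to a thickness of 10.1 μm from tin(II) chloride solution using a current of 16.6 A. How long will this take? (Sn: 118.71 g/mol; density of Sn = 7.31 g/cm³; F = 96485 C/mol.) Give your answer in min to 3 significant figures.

3.25 min

Plated area = 18.6 × 14.5 = 269.7 cm²
Volume = 269.7 × 10.1×10⁻⁴ cm = 0.2724 cm³
m(Sn) = 0.2724 × 7.31 = 1.991 g
n(Sn) = 1.991 / 118.71 = 0.01677 mol; n(e⁻) = 2 × 0.01677 = 0.03354 mol
Q = 0.03354 × 96485 = 3236 C
t = 3236 / 16.6 = 194.9 s = 3.25 min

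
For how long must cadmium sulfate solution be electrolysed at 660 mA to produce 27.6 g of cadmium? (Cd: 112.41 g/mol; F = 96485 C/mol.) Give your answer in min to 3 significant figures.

1200 min

n(Cd) = 27.6 / 112.41 = 0.2455 mol
Cd²⁺ + 2e⁻ → Cd, so n(e⁻) = 2 × 0.2455 = 0.4910 mol
Q = 0.4910 × 96485 = 47370 C
t = Q / I = 47370 / 0.660 = 71770 s = 1200 min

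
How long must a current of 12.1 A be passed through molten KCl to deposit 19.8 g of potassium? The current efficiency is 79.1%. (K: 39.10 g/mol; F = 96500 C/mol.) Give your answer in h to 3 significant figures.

1.42 h

n(K) = 19.8 / 39.10 = 0.5064 mol
K⁺ + e⁻ → K, so n(e⁻) = 0.5064 mol
Q = 0.5064 × 96500 / 0.791 = 61780 C
t = Q / I = 61780 / 12.1 = 5106 s = 1.42 h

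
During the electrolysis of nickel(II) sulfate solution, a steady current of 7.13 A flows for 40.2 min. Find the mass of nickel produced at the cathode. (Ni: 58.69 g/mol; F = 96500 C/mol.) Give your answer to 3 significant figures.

Q = 7.13 A × 2412 s = 17200 C
n(e⁻) = Q/F = 17200/96500 = 0.1782 mol
Ni²⁺ + 2e⁻ → Ni, so n(Ni) = 0.1782 / 2 = 0.08910 mol
m = 0.08910 × 58.69 = 5.23 g

5.23 g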